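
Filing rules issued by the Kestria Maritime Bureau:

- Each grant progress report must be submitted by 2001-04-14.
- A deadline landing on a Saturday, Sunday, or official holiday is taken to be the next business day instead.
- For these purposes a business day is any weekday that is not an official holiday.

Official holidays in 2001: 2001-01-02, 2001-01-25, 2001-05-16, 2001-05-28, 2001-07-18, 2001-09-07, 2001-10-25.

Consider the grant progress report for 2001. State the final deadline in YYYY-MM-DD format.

2001-04-16

The stated deadline is 2001-04-14.
2001-04-14 falls on a Saturday. Rolling to the next business day gives 2001-04-16, a Monday.
The final due date is 2001-04-16.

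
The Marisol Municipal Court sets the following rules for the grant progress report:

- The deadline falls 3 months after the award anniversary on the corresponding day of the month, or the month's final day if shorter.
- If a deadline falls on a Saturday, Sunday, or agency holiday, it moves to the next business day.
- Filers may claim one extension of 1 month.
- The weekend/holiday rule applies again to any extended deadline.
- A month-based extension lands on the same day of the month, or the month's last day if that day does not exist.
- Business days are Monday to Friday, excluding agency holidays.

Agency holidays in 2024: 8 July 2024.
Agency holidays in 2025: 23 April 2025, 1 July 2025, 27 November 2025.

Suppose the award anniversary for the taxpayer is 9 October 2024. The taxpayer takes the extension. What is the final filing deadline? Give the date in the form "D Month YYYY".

10 February 2025

3 months after 9 October 2024, on the same day of the month, is 9 January 2025.
9 January 2025 falls on a Thursday, which is a business day, so no adjustment is needed.
The 1 month extension carries 9 January 2025 to 9 February 2025.
Because 9 February 2025 is a Sunday, the deadline becomes 10 February 2025 (Monday).
So the filing is due 10 February 2025.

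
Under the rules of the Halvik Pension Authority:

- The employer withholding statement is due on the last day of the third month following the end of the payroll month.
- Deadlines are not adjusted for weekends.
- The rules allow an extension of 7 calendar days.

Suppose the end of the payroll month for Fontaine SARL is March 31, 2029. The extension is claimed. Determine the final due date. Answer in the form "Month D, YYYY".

July 7, 2029

3 months after March 31, 2029 is June 2029; that month ends on June 30, 2029.
June 30, 2029 is a Saturday; no weekend or holiday adjustment applies.
Add the 7 calendar-day extension to June 30, 2029: July 7, 2029.
July 7, 2029 is a Saturday; no weekend or holiday adjustment applies.
Deadline: July 7, 2029.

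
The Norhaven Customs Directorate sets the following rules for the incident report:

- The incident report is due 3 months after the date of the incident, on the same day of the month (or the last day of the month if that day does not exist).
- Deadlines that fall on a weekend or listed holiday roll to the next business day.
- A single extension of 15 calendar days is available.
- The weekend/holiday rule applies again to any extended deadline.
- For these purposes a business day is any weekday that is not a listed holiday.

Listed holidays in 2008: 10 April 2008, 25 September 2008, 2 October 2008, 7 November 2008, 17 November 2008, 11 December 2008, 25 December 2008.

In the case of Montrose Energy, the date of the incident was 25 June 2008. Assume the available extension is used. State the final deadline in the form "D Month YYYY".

13 October 2008

3 months after 25 June 2008, on the same day of the month, is 25 September 2008.
25 September 2008 falls on a listed holiday. Rolling to the next business day gives 26 September 2008, a Friday.
Add the 15 calendar-day extension to 26 September 2008: 11 October 2008.
Because 11 October 2008 is a Saturday, the deadline becomes 13 October 2008 (Monday).
So the filing is due 13 October 2008.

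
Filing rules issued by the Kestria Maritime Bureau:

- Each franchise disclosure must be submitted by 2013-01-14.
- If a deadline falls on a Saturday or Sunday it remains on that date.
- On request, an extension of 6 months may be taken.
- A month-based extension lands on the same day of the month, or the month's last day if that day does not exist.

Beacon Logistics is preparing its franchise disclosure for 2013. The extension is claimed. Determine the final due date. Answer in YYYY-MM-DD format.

The stated deadline is 2013-01-14.
2013-01-14 falls on a Monday. The rules make no weekend/holiday allowance, so it remains 2013-01-14.
The 6 months extension carries 2013-01-14 to 2013-07-14.
2013-07-14 is a Sunday; no weekend or holiday adjustment applies.
Final deadline: 2013-07-14.

2013-07-14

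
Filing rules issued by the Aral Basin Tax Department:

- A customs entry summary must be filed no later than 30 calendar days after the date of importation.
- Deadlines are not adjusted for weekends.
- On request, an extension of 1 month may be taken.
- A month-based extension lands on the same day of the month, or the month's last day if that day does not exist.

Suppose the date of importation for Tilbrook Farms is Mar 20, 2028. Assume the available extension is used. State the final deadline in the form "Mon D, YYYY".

30 calendar days after Mar 20, 2028 is Apr 19, 2028.
No adjustment is made for weekends or holidays, so Apr 19, 2028 stands.
Applying the 1 month extension: 1 month after Apr 19, 2028 is May 19, 2028.
May 19, 2028 falls on a Friday. The rules make no weekend/holiday allowance, so it remains May 19, 2028.
Deadline: May 19, 2028.

May 19, 2028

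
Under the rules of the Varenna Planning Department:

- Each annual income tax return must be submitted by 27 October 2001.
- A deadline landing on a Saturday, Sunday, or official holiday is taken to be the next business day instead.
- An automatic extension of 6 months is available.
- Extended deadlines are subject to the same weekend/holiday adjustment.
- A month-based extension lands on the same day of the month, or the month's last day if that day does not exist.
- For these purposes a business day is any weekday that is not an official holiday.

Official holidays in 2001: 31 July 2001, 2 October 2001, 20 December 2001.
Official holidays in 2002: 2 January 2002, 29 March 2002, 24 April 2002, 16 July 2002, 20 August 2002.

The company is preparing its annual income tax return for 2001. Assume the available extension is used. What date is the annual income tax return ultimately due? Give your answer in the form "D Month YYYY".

The stated deadline is 27 October 2001.
27 October 2001 is a Saturday, so it moves to the next business day, 29 October 2001 (Monday).
Applying the 6 months extension: 6 months after 29 October 2001 is 29 April 2002.
29 April 2002 is a Monday and not a listed holiday, so it stands.
The final due date is 29 April 2002.

29 April 2002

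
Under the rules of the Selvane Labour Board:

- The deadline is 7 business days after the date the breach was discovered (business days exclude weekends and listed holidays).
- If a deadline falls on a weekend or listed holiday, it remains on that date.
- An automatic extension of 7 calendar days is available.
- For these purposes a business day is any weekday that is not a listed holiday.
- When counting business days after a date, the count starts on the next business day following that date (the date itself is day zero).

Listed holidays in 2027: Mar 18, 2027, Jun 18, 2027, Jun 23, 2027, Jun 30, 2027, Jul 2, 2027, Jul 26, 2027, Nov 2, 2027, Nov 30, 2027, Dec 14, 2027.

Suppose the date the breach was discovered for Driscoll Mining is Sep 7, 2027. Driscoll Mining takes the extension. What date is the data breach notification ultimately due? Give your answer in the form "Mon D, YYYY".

Counting 7 business days after Sep 7, 2027 (skipping weekends and listed holidays) reaches Sep 16, 2027.
Sep 16, 2027 is a Thursday; no weekend or holiday adjustment applies.
The 7-calendar-day extension moves the deadline from Sep 16, 2027 to Sep 23, 2027.
Sep 23, 2027 is a Thursday; no weekend or holiday adjustment applies.
So the filing is due Sep 23, 2027.

Sep 23, 2027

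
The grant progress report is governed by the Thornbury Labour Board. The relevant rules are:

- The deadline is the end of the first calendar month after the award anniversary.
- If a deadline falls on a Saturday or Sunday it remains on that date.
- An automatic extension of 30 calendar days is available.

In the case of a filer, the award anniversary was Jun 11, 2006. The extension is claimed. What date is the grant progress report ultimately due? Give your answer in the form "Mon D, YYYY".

Aug 30, 2006

The first month after Jun 11, 2006 is July 2006, whose last day is Jul 31, 2006.
Jul 31, 2006 falls on a Monday. The rules make no weekend/holiday allowance, so it remains Jul 31, 2006.
Applying the 30-calendar-day extension: Jul 31, 2006 + 30 days = Aug 30, 2006.
Aug 30, 2006 falls on a Wednesday. The rules make no weekend/holiday allowance, so it remains Aug 30, 2006.
Deadline: Aug 30, 2006.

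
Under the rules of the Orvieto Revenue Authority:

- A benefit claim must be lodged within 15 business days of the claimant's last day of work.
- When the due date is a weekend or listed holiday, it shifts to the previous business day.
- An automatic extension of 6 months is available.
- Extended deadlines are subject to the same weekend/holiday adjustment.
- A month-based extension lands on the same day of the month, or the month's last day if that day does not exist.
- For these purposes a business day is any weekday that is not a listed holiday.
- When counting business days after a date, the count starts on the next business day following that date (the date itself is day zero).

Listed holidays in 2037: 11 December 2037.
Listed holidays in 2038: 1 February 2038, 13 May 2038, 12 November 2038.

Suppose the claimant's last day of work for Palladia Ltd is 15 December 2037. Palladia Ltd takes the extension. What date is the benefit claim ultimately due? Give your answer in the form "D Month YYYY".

5 July 2038

Starting the day after 15 December 2037 and counting 15 business days lands on 5 January 2038.
5 January 2038 falls on a Tuesday, which is a business day, so no adjustment is needed.
Applying the 6 months extension: 6 months after 5 January 2038 is 5 July 2038.
5 July 2038 falls on a Monday, which is a business day, so no adjustment is needed.
The final due date is 5 July 2038.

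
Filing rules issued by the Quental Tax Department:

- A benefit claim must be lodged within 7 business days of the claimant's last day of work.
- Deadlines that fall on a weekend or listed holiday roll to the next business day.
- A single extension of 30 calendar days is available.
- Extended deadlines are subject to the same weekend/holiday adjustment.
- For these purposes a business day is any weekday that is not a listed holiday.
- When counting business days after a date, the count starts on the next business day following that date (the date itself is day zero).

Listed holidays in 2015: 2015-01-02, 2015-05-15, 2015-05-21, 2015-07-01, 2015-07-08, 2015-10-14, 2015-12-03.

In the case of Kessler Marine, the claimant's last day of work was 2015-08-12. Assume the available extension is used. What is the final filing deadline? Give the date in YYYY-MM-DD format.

Counting 7 business days after 2015-08-12 (skipping weekends and listed holidays) reaches 2015-08-21.
2015-08-21 (Friday) is already a business day.
The 30-calendar-day extension moves the deadline from 2015-08-21 to 2015-09-20.
Because 2015-09-20 is a Sunday, the deadline becomes 2015-09-21 (Monday).
Final deadline: 2015-09-21.

2015-09-21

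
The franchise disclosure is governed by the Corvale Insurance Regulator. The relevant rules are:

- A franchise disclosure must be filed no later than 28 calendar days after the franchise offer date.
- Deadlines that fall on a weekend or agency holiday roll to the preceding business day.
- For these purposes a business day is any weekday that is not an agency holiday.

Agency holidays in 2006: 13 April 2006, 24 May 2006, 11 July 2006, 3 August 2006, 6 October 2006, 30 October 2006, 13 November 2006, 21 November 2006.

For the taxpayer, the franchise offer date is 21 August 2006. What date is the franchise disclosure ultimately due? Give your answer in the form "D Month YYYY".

18 September 2006

From 21 August 2006, 28 calendar days later is 18 September 2006.
Since 18 September 2006 is a Monday and not a holiday, the date is unchanged.
Deadline: 18 September 2006.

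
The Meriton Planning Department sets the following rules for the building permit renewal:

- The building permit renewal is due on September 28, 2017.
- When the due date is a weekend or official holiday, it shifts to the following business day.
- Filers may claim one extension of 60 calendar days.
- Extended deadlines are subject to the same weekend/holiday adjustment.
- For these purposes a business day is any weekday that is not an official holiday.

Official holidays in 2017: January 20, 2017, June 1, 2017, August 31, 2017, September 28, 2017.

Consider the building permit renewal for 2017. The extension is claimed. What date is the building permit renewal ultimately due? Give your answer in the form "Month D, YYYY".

November 28, 2017

The statutory due date is September 28, 2017.
September 28, 2017 is a listed holiday, so it moves to the next business day, September 29, 2017 (Friday).
With the 60-day extension, September 29, 2017 becomes November 28, 2017.
November 28, 2017 (Tuesday) is already a business day.
Deadline: November 28, 2017.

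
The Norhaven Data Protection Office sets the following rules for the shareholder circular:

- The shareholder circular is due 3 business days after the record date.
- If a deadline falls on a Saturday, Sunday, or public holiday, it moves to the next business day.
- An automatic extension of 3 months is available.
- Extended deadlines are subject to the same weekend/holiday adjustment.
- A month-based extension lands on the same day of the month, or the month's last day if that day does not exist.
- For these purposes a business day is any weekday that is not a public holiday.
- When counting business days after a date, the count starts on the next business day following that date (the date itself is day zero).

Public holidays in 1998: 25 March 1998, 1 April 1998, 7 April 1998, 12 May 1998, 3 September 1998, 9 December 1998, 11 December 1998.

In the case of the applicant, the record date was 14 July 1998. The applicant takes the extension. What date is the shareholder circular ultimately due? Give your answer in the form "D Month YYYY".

19 October 1998

Counting 3 business days after 14 July 1998 (skipping weekends and listed holidays) reaches 17 July 1998.
Since 17 July 1998 is a Friday and not a holiday, the date is unchanged.
Applying the 3 months extension: 3 months after 17 July 1998 is 17 October 1998.
17 October 1998 is a Saturday, so it moves to the next business day, 19 October 1998 (Monday).
The final due date is 19 October 1998.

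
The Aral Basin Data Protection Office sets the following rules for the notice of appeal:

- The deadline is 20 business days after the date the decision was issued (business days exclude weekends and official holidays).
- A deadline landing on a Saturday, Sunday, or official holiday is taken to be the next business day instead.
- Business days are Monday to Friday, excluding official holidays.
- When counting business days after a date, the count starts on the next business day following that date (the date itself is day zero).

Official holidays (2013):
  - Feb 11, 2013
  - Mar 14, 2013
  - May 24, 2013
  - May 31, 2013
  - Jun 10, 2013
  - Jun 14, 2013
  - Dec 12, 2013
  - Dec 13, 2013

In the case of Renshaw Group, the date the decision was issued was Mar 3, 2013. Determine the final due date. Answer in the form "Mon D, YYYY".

Apr 1, 2013

Counting 20 business days after Mar 3, 2013 (skipping weekends and listed holidays) reaches Apr 1, 2013.
Apr 1, 2013 (Monday) is already a business day.
Final deadline: Apr 1, 2013.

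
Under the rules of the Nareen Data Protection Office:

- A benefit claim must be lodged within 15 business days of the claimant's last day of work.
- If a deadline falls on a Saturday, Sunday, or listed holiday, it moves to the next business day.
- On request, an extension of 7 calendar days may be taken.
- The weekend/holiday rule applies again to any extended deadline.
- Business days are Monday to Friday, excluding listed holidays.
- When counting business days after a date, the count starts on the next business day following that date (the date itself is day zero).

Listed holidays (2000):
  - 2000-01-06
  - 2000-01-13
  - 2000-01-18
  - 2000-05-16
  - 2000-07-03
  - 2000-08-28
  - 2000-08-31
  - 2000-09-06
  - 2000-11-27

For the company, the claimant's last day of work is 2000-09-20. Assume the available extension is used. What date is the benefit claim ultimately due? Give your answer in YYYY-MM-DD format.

2000-10-18

15 business days after 2000-09-20, excluding weekends and holidays, is 2000-10-11.
2000-10-11 (Wednesday) is already a business day.
The 7-calendar-day extension moves the deadline from 2000-10-11 to 2000-10-18.
2000-10-18 (Wednesday) is already a business day.
Final deadline: 2000-10-18.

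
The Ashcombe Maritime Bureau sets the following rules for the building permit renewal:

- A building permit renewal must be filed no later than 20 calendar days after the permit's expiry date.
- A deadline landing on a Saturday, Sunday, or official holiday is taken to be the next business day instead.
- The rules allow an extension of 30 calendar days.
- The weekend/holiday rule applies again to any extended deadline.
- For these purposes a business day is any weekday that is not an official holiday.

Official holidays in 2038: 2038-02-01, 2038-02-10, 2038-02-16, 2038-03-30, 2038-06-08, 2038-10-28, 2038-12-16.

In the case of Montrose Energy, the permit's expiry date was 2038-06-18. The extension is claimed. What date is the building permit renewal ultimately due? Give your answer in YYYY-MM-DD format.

2038-08-09

20 calendar days after 2038-06-18 is 2038-07-08.
Since 2038-07-08 is a Thursday and not a holiday, the date is unchanged.
The 30-calendar-day extension moves the deadline from 2038-07-08 to 2038-08-07.
Because 2038-08-07 is a Saturday, the deadline becomes 2038-08-09 (Monday).
The final due date is 2038-08-09.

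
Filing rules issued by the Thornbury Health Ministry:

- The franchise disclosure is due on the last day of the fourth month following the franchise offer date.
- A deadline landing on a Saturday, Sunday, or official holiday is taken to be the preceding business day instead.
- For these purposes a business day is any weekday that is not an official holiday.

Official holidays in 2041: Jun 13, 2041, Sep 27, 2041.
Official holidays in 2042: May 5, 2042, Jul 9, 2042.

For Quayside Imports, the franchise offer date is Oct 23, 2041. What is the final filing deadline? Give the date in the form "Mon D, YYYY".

Feb 28, 2042

4 months after Oct 23, 2041 is February 2042; that month ends on Feb 28, 2042.
Feb 28, 2042 falls on a Friday, which is a business day, so no adjustment is needed.
The final due date is Feb 28, 2042.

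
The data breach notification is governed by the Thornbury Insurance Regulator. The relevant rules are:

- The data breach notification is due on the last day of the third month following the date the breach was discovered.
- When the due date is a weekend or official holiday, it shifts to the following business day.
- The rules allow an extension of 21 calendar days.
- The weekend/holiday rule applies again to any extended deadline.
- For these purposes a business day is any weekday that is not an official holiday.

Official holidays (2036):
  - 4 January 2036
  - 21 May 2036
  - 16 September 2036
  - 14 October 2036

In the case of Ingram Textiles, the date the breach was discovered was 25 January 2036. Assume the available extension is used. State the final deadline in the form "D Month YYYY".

22 May 2036

3 months after 25 January 2036 is April 2036; that month ends on 30 April 2036.
30 April 2036 is a Wednesday and not a listed holiday, so it stands.
The 21-calendar-day extension moves the deadline from 30 April 2036 to 21 May 2036.
Because 21 May 2036 is a listed holiday, the deadline becomes 22 May 2036 (Thursday).
Deadline: 22 May 2036.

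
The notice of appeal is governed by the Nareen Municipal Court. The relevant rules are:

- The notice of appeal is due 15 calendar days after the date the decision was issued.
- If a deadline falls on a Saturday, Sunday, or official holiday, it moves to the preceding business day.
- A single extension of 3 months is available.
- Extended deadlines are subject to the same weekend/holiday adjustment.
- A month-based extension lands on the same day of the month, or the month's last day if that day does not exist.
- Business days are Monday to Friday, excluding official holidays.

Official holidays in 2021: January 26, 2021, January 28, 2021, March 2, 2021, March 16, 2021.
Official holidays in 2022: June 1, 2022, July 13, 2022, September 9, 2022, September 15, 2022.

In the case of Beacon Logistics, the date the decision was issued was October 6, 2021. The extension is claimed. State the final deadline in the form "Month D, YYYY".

January 21, 2022

From October 6, 2021, 15 calendar days later is October 21, 2021.
October 21, 2021 (Thursday) is already a business day.
Add 3 months to October 21, 2021: January 21, 2022.
January 21, 2022 is a Friday and not a listed holiday, so it stands.
Deadline: January 21, 2022.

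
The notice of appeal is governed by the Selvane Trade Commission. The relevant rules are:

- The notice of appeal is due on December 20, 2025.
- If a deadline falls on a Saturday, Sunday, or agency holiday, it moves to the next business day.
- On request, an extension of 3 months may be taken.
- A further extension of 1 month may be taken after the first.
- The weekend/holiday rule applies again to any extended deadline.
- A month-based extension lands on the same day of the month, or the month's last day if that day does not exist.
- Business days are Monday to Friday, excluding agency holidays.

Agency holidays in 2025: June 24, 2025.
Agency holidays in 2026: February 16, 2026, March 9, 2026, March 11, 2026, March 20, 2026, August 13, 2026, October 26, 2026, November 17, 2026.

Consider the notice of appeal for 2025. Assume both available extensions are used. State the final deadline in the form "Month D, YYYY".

Start from the fixed due date, December 20, 2025.
December 20, 2025 is a Saturday, so it moves to the next business day, December 22, 2025 (Monday).
The 3 months extension carries December 22, 2025 to March 22, 2026.
March 22, 2026 falls on a Sunday. Rolling to the next business day gives March 23, 2026, a Monday.
Applying the 1 month extension: 1 month after March 23, 2026 is April 23, 2026.
April 23, 2026 is a Thursday and not a listed holiday, so it stands.
Final deadline: April 23, 2026.

April 23, 2026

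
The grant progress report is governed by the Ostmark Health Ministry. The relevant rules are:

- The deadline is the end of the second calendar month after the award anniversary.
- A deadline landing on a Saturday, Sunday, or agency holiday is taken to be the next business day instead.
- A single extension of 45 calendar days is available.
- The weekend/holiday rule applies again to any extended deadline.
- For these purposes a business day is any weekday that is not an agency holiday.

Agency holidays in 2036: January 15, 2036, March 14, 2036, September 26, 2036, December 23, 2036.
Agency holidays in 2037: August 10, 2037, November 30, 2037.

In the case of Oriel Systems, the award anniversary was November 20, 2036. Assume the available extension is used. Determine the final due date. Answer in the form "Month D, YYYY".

2 months after November 20, 2036 falls in January 2037; the last day of that month is January 31, 2037.
January 31, 2037 is a Saturday, so it moves to the next business day, February 2, 2037 (Monday).
Applying the 45-calendar-day extension: February 2, 2037 + 45 days = March 19, 2037.
Since March 19, 2037 is a Thursday and not a holiday, the date is unchanged.
Final deadline: March 19, 2037.

March 19, 2037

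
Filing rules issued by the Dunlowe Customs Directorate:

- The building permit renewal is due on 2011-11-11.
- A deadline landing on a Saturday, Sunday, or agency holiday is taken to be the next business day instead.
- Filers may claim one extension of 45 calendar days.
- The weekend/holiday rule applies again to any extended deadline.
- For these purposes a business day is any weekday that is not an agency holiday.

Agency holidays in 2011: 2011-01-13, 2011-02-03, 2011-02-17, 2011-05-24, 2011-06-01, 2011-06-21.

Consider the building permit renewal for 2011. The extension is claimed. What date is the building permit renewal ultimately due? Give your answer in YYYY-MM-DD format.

The statutory due date is 2011-11-11.
2011-11-11 (Friday) is already a business day.
Add the 45 calendar-day extension to 2011-11-11: 2011-12-26.
2011-12-26 (Monday) is already a business day.
Final deadline: 2011-12-26.

2011-12-26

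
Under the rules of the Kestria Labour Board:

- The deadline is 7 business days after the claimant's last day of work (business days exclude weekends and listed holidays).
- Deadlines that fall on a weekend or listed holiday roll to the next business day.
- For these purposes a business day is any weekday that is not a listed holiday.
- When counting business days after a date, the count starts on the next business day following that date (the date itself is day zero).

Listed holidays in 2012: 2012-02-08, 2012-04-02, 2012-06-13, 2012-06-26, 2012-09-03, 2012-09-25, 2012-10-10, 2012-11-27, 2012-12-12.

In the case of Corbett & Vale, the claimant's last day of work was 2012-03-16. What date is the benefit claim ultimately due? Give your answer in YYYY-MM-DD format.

2012-03-27

Starting the day after 2012-03-16 and counting 7 business days lands on 2012-03-27.
2012-03-27 falls on a Tuesday, which is a business day, so no adjustment is needed.
So the filing is due 2012-03-27.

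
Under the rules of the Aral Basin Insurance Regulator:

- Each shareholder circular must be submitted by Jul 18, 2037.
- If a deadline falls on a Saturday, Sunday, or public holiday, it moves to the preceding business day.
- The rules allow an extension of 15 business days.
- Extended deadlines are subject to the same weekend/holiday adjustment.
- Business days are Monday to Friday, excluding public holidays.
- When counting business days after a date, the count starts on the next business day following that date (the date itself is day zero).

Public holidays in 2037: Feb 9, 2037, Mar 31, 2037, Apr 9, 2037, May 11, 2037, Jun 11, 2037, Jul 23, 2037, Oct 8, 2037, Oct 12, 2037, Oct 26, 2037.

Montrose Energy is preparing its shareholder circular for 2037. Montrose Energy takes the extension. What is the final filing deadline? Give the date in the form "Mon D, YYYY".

Aug 10, 2037

The stated deadline is Jul 18, 2037.
Jul 18, 2037 is a Saturday, so it moves to the preceding business day, Jul 17, 2037 (Friday).
Counting 15 further business days from Jul 17, 2037 reaches Aug 10, 2037.
Aug 10, 2037 (Monday) is already a business day.
The final due date is Aug 10, 2037.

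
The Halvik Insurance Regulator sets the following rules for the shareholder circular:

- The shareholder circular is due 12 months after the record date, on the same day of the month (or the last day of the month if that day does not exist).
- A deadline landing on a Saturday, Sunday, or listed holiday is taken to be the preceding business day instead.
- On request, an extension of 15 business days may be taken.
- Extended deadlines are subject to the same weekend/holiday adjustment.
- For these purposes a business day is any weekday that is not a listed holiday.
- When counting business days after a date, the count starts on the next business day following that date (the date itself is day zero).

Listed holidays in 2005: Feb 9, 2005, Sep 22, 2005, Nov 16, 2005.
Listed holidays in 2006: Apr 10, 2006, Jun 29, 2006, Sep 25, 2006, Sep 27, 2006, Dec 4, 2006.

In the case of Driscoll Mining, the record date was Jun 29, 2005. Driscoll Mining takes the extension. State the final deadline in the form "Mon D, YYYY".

12 months from Jun 29, 2005 is Jun 29, 2006.
Jun 29, 2006 is a listed holiday, so it moves to the preceding business day, Jun 28, 2006 (Wednesday).
Applying the 15-business-day extension: 15 business days after Jun 28, 2006 is Jul 20, 2006.
Jul 20, 2006 falls on a Thursday, which is a business day, so no adjustment is needed.
The final due date is Jul 20, 2006.

Jul 20, 2006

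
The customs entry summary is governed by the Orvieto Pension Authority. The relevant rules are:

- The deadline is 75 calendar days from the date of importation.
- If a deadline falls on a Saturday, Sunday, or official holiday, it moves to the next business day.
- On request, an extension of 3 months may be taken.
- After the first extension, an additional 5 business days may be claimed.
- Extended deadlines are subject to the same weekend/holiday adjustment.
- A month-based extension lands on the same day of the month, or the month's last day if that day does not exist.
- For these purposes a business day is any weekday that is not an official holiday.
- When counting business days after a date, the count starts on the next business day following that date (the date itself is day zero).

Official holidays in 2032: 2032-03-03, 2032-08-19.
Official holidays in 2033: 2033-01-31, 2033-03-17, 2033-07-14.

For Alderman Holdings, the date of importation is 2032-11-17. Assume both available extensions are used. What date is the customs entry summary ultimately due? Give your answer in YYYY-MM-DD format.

2033-05-09

Trigger date 2032-11-17 + 75 calendar days = 2033-01-31.
2033-01-31 is a listed holiday, so it moves to the next business day, 2033-02-01 (Tuesday).
Add 3 months to 2033-02-01: 2033-05-01.
Because 2033-05-01 is a Sunday, the deadline becomes 2033-05-02 (Monday).
Applying the 5-business-day extension: 5 business days after 2033-05-02 is 2033-05-09.
2033-05-09 (Monday) is already a business day.
Final deadline: 2033-05-09.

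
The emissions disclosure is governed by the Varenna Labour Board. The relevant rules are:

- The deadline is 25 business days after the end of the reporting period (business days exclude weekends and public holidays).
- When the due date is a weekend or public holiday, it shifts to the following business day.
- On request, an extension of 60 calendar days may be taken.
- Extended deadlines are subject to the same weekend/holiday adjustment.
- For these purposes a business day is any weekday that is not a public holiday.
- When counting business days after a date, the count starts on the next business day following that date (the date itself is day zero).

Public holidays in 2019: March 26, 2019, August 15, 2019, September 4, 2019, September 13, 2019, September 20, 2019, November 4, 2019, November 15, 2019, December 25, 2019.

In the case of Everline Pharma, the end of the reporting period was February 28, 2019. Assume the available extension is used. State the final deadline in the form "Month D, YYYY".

25 business days after February 28, 2019, excluding weekends and holidays, is April 5, 2019.
April 5, 2019 is a Friday and not a listed holiday, so it stands.
Add the 60 calendar-day extension to April 5, 2019: June 4, 2019.
Since June 4, 2019 is a Tuesday and not a holiday, the date is unchanged.
Deadline: June 4, 2019.

June 4, 2019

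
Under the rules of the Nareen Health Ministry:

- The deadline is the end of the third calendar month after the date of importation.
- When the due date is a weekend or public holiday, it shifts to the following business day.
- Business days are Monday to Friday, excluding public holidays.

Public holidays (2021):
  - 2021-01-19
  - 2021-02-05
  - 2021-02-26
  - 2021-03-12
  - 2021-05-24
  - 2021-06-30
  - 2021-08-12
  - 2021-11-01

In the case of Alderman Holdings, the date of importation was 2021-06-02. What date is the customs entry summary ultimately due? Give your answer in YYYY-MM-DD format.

2021-09-30

The third month after 2021-06-02 is September 2021, whose last day is 2021-09-30.
2021-09-30 (Thursday) is already a business day.
Deadline: 2021-09-30.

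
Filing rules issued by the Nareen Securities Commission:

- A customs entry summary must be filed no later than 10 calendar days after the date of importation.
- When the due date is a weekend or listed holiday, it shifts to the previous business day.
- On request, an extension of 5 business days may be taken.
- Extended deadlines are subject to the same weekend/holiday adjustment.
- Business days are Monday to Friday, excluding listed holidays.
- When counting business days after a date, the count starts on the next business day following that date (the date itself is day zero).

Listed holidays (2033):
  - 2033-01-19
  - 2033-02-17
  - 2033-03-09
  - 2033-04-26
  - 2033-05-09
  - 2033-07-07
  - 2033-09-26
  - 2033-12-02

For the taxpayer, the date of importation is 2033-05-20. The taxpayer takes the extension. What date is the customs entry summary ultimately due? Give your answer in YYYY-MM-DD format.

2033-06-06

10 calendar days after 2033-05-20 is 2033-05-30.
2033-05-30 falls on a Monday, which is a business day, so no adjustment is needed.
Applying the 5-business-day extension: 5 business days after 2033-05-30 is 2033-06-06.
2033-06-06 (Monday) is already a business day.
The final due date is 2033-06-06.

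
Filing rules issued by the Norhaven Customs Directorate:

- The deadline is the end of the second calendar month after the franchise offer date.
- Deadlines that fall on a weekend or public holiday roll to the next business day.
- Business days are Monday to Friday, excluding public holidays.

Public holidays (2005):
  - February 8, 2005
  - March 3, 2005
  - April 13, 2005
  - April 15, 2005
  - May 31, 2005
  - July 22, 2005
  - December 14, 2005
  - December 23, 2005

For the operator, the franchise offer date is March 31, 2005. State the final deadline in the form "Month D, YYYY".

June 1, 2005

2 months after March 31, 2005 falls in May 2005; the last day of that month is May 31, 2005.
May 31, 2005 falls on a listed holiday. Rolling to the next business day gives June 1, 2005, a Wednesday.
Deadline: June 1, 2005.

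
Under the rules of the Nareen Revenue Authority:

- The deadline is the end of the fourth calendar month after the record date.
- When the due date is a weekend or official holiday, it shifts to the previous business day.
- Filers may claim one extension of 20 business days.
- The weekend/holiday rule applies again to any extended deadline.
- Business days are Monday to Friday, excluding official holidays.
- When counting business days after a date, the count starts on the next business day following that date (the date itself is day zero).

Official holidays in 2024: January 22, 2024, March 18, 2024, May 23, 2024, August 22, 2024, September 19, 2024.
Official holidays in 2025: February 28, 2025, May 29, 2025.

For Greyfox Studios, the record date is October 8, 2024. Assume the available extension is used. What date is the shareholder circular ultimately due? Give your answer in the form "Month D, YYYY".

March 28, 2025

4 months after October 8, 2024 falls in February 2025; the last day of that month is February 28, 2025.
February 28, 2025 falls on a listed holiday. Rolling to the preceding business day gives February 27, 2025, a Thursday.
Counting 20 further business days from February 27, 2025 reaches March 28, 2025.
March 28, 2025 is a Friday and not a listed holiday, so it stands.
Final deadline: March 28, 2025.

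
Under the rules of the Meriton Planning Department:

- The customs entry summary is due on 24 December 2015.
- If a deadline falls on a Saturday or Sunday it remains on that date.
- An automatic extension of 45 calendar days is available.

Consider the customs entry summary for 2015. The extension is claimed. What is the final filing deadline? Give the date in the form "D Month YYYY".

7 February 2016

Start from the fixed due date, 24 December 2015.
24 December 2015 falls on a Thursday. The rules make no weekend/holiday allowance, so it remains 24 December 2015.
Add the 45 calendar-day extension to 24 December 2015: 7 February 2016.
7 February 2016 is a Sunday; no weekend or holiday adjustment applies.
The final due date is 7 February 2016.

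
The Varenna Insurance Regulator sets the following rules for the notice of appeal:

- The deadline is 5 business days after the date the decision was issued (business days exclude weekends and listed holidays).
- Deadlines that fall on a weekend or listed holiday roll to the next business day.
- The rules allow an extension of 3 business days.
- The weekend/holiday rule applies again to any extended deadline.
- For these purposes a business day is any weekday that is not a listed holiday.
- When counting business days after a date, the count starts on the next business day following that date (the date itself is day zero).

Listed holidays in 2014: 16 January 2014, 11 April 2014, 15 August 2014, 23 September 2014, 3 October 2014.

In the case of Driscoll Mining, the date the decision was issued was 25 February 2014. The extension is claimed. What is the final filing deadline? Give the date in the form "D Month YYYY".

5 business days after 25 February 2014, excluding weekends and holidays, is 4 March 2014.
Since 4 March 2014 is a Tuesday and not a holiday, the date is unchanged.
The 3-business-day extension runs from 4 March 2014 to 7 March 2014.
7 March 2014 is a Friday and not a listed holiday, so it stands.
The final due date is 7 March 2014.

7 March 2014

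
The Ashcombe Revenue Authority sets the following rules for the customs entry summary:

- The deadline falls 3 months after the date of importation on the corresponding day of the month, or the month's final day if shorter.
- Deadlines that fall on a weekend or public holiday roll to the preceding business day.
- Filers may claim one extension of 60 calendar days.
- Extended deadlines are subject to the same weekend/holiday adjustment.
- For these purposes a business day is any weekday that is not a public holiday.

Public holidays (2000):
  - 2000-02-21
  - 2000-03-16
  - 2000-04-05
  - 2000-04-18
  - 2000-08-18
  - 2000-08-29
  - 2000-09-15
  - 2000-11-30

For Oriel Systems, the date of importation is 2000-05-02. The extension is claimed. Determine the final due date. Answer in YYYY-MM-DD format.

2000-09-29

3 months after 2000-05-02, on the same day of the month, is 2000-08-02.
2000-08-02 falls on a Wednesday, which is a business day, so no adjustment is needed.
Add the 60 calendar-day extension to 2000-08-02: 2000-10-01.
2000-10-01 is a Sunday, so it moves to the preceding business day, 2000-09-29 (Friday).
The final due date is 2000-09-29.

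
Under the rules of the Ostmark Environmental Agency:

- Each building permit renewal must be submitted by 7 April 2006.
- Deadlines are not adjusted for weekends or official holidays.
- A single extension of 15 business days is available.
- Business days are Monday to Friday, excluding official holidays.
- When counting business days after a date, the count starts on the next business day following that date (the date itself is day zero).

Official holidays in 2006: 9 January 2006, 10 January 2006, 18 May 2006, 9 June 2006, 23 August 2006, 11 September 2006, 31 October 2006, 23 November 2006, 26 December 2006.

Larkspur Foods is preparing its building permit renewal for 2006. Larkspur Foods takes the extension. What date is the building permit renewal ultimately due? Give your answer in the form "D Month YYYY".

28 April 2006

The statutory due date is 7 April 2006.
No adjustment is made for weekends or holidays, so 7 April 2006 stands.
Counting 15 further business days from 7 April 2006 reaches 28 April 2006.
No adjustment is made for weekends or holidays, so 28 April 2006 stands.
Deadline: 28 April 2006.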